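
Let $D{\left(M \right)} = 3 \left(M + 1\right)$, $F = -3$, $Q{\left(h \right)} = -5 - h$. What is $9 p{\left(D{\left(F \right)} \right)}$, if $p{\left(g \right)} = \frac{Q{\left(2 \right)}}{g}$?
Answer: $\frac{21}{2} \approx 10.5$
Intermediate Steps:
$D{\left(M \right)} = 3 + 3 M$ ($D{\left(M \right)} = 3 \left(1 + M\right) = 3 + 3 M$)
$p{\left(g \right)} = - \frac{7}{g}$ ($p{\left(g \right)} = \frac{-5 - 2}{g} = - \frac{7}{g}$)
$9 p{\left(D{\left(F \right)} \right)} = 9 \left(- \frac{7}{3 + 3 \left(-3\right)}\right) = 9 \left(- \frac{7}{3 - 9}\right) = 9 \left(- \frac{7}{-6}\right) = 9 \left(\left(-7\right) \left(- \frac{1}{6}\right)\right) = 9 \cdot \frac{7}{6} = \frac{21}{2}$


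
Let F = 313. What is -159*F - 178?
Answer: -49945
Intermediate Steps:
-159*F - 178 = -159*313 - 178 = -49767 - 178 = -49945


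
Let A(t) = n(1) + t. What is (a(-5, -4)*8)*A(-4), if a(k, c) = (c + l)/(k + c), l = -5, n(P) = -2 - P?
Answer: -56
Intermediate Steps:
a(k, c) = (-5 + c)/(c + k) (a(k, c) = (c - 5)/(k + c) = (-5 + c)/(c + k))
A(t) = -3 + t (A(t) = (-2 - 1*1) + t = (-2 - 1) + t = -3 + t)
(a(-5, -4)*8)*A(-4) = (((-5 - 4)/(-4 - 5))*8)*(-3 - 4) = ((-9/(-9))*8)*(-7) = (-⅑*(-9)*8)*(-7) = (1*8)*(-7) = 8*(-7) = -56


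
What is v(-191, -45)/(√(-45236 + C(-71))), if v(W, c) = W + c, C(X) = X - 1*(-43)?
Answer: 59*I*√2829/2829 ≈ 1.1093*I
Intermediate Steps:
C(X) = 43 + X (C(X) = X + 43 = 43 + X)
v(-191, -45)/(√(-45236 + C(-71))) = (-191 - 45)/(√(-45236 + (43 - 71))) = -236/√(-45236 - 28) = -236*(-I*√2829/11316) = -(-59)*I*√2829/2829 = 59*I*√2829/2829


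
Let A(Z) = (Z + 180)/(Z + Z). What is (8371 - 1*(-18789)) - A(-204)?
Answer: 461719/17 ≈ 27160.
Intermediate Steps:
A(Z) = (180 + Z)/(2*Z) (A(Z) = (180 + Z)/((2*Z)) = (180 + Z)*(1/(2*Z)) = (180 + Z)/(2*Z))
(8371 - 1*(-18789)) - A(-204) = (8371 - 1*(-18789)) - (180 - 204)/(2*(-204)) = (8371 + 18789) - (-1)*(-24)/(2*204) = 27160 - 1*1/17 = 27160 - 1/17 = 461719/17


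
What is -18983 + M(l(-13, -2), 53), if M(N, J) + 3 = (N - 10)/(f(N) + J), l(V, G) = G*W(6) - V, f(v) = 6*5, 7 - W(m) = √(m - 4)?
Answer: -1575849/83 + 2*√2/83 ≈ -18986.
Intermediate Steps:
W(m) = 7 - √(-4 + m) (W(m) = 7 - √(m - 4) = 7 - √(-4 + m))
f(v) = 30
l(V, G) = -V + G*(7 - √2) (l(V, G) = G*(7 - √(-4 + 6)) - V = G*(7 - √2) - V = -V + G*(7 - √2))
M(N, J) = -3 + (-10 + N)/(30 + J) (M(N, J) = -3 + (N - 10)/(30 + J) = -3 + (-10 + N)/(30 + J))
-18983 + M(l(-13, -2), 53) = -18983 + (-100 + (-1*(-13) - 2*(7 - √2)) - 3*53)/(30 + 53) = -18983 + (-100 + (13 + (-14 + 2*√2)) - 159)/83 = -18983 + (-100 + (-1 + 2*√2) - 159)/83 = -18983 + (-260 + 2*√2)/83 = -18983 + (-260/83 + 2*√2/83) = -1575849/83 + 2*√2/83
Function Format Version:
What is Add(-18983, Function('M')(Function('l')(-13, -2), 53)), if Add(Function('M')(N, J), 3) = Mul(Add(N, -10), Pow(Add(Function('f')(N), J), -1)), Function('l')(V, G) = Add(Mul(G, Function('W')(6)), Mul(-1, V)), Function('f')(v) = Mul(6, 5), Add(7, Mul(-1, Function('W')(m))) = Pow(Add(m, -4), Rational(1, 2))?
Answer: Add(Rational(-1575849, 83), Mul(Rational(2, 83), Pow(2, Rational(1, 2)))) ≈ -18986.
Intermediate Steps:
Function('W')(m) = Add(7, Mul(-1, Pow(Add(-4, m), Rational(1, 2)))) (Function('W')(m) = Add(7, Mul(-1, Pow(Add(m, -4), Rational(1, 2)))) = Add(7, Mul(-1, Pow(Add(-4, m), Rational(1, 2)))))
Function('f')(v) = 30
Function('l')(V, G) = Add(Mul(-1, V), Mul(G, Add(7, Mul(-1, Pow(2, Rational(1, 2)))))) (Function('l')(V, G) = Add(Mul(G, Add(7, Mul(-1, Pow(Add(-4, 6), Rational(1, 2))))), Mul(-1, V)) = Add(Mul(G, Add(7, Mul(-1, Pow(2, Rational(1, 2))))), Mul(-1, V)) = Add(Mul(-1, V), Mul(G, Add(7, Mul(-1, Pow(2, Rational(1, 2)))))))
Function('M')(N, J) = Add(-3, Mul(Pow(Add(30, J), -1), Add(-10, N))) (Function('M')(N, J) = Add(-3, Mul(Add(N, -10), Pow(Add(30, J), -1))) = Add(-3, Mul(Add(-10, N), Pow(Add(30, J), -1))) = Add(-3, Mul(Pow(Add(30, J), -1), Add(-10, N))))
Add(-18983, Function('M')(Function('l')(-13, -2), 53)) = Add(-18983, Mul(Pow(Add(30, 53), -1), Add(-100, Add(Mul(-1, -13), Mul(-2, Add(7, Mul(-1, Pow(2, Rational(1, 2)))))), Mul(-3, 53)))) = Add(-18983, Mul(Pow(83, -1), Add(-100, Add(13, Add(-14, Mul(2, Pow(2, Rational(1, 2))))), -159))) = Add(-18983, Mul(Rational(1, 83), Add(-100, Add(-1, Mul(2, Pow(2, Rational(1, 2)))), -159))) = Add(-18983, Mul(Rational(1, 83), Add(-260, Mul(2, Pow(2, Rational(1, 2)))))) = Add(-18983, Add(Rational(-260, 83), Mul(Rational(2, 83), Pow(2, Rational(1, 2))))) = Add(Rational(-1575849, 83), Mul(Rational(2, 83), Pow(2, Rational(1, 2))))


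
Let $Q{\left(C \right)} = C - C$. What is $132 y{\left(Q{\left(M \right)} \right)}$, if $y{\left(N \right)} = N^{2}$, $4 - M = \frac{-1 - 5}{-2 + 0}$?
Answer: $0$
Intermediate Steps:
$M = 1$ ($M = 4 - \frac{-1 - 5}{-2 + 0} = 4 - - \frac{6}{-2} = 4 - \left(-6\right) \left(- \frac{1}{2}\right) = 4 - 3 = 1$)
$Q{\left(C \right)} = 0$
$132 y{\left(Q{\left(M \right)} \right)} = 132 \cdot 0^{2} = 132 \cdot 0 = 0$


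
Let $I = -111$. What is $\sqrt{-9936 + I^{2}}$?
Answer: $3 \sqrt{265} \approx 48.836$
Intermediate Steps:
$\sqrt{-9936 + I^{2}} = \sqrt{-9936 + \left(-111\right)^{2}} = \sqrt{-9936 + 12321} = \sqrt{2385} = 3 \sqrt{265}$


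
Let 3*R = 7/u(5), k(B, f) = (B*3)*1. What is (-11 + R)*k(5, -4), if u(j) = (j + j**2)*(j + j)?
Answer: -9893/60 ≈ -164.88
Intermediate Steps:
k(B, f) = 3*B (k(B, f) = (3*B)*1 = 3*B)
u(j) = 2*j*(j + j**2) (u(j) = (j + j**2)*(2*j) = 2*j*(j + j**2))
R = 7/900 (R = (7/((2*5**2*(1 + 5))))/3 = (7/((2*25*6)))/3 = (7/300)/3 = (7*(1/300))/3 = (1/3)*(7/300) = 7/900 ≈ 0.0077778)
(-11 + R)*k(5, -4) = (-11 + 7/900)*(3*5) = -9893/900*15 = -9893/60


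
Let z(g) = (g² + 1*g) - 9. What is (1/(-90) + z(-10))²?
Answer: 53129521/8100 ≈ 6559.2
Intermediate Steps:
z(g) = -9 + g + g² (z(g) = (g² + g) - 9 = (g + g²) - 9 = -9 + g + g²)
(1/(-90) + z(-10))² = (1/(-90) + (-9 - 10 + (-10)²))² = (-1/90 + (-9 - 10 + 100))² = (-1/90 + 81)² = (7289/90)² = 53129521/8100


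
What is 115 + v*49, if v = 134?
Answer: 6681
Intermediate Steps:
115 + v*49 = 115 + 134*49 = 115 + 6566 = 6681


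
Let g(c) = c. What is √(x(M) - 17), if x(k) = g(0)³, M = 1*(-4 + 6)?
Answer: I*√17 ≈ 4.1231*I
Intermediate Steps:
M = 2 (M = 1*2 = 2)
x(k) = 0 (x(k) = 0³ = 0)
√(x(M) - 17) = √(0 - 17) = √(-17) = I*√17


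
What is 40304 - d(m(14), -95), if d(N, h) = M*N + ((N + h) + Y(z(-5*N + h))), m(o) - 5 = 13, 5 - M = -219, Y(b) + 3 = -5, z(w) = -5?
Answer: 36357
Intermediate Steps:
Y(b) = -8 (Y(b) = -3 - 5 = -8)
M = 224 (M = 5 - 1*(-219) = 5 + 219 = 224)
m(o) = 18 (m(o) = 5 + 13 = 18)
d(N, h) = -8 + h + 225*N (d(N, h) = 224*N + ((N + h) - 8) = 224*N + (-8 + N + h) = -8 + h + 225*N)
40304 - d(m(14), -95) = 40304 - (-8 - 95 + 225*18) = 40304 - (-8 - 95 + 4050) = 40304 - 1*3947 = 40304 - 3947 = 36357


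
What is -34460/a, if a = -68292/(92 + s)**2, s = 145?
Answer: 53766215/1897 ≈ 28343.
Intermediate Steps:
a = -7588/6241 (a = -68292/(92 + 145)**2 = -68292/(237**2) = -68292/56169 = -68292*1/56169 = -7588/6241 ≈ -1.2158)
-34460/a = -34460/(-7588/6241) = -34460*(-6241/7588) = 53766215/1897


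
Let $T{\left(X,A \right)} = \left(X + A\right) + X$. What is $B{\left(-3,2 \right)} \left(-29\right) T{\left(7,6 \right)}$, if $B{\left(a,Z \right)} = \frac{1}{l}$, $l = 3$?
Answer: $- \frac{580}{3} \approx -193.33$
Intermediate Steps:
$T{\left(X,A \right)} = A + 2 X$ ($T{\left(X,A \right)} = \left(A + X\right) + X = A + 2 X$)
$B{\left(a,Z \right)} = \frac{1}{3}$
$B{\left(-3,2 \right)} \left(-29\right) T{\left(7,6 \right)} = \frac{1}{3} \left(-29\right) \left(6 + 2 \cdot 7\right) = - \frac{29 \left(6 + 14\right)}{3} = \left(- \frac{29}{3}\right) 20 = - \frac{580}{3}$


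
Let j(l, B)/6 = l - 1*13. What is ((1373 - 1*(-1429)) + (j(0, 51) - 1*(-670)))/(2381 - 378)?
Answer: 3394/2003 ≈ 1.6945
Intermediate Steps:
j(l, B) = -78 + 6*l (j(l, B) = 6*(l - 1*13) = 6*(l - 13) = 6*(-13 + l) = -78 + 6*l)
((1373 - 1*(-1429)) + (j(0, 51) - 1*(-670)))/(2381 - 378) = ((1373 - 1*(-1429)) + ((-78 + 6*0) - 1*(-670)))/(2381 - 378) = ((1373 + 1429) + ((-78 + 0) + 670))/2003 = (2802 + (-78 + 670))*(1/2003) = (2802 + 592)*(1/2003) = 3394*(1/2003) = 3394/2003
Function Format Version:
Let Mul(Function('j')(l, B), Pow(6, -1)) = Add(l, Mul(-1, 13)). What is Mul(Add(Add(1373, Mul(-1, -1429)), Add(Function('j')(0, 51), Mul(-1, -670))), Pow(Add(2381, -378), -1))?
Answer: Rational(3394, 2003) ≈ 1.6945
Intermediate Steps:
Function('j')(l, B) = Add(-78, Mul(6, l)) (Function('j')(l, B) = Mul(6, Add(l, Mul(-1, 13))) = Mul(6, Add(l, -13)) = Mul(6, Add(-13, l)) = Add(-78, Mul(6, l)))
Mul(Add(Add(1373, Mul(-1, -1429)), Add(Function('j')(0, 51), Mul(-1, -670))), Pow(Add(2381, -378), -1)) = Mul(Add(Add(1373, Mul(-1, -1429)), Add(Add(-78, Mul(6, 0)), Mul(-1, -670))), Pow(Add(2381, -378), -1)) = Mul(Add(Add(1373, 1429), Add(Add(-78, 0), 670)), Pow(2003, -1)) = Mul(Add(2802, Add(-78, 670)), Rational(1, 2003)) = Mul(Add(2802, 592), Rational(1, 2003)) = Mul(3394, Rational(1, 2003)) = Rational(3394, 2003)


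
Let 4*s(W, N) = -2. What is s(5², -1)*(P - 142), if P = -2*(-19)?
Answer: 52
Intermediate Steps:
s(W, N) = -½ (s(W, N) = (¼)*(-2) = -½)
P = 38
s(5², -1)*(P - 142) = -(38 - 142)/2 = -½*(-104) = 52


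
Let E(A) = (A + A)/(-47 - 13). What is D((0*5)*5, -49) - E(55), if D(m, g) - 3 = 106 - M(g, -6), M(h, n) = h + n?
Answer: 995/6 ≈ 165.83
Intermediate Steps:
D(m, g) = 115 - g (D(m, g) = 3 + (106 - (g - 6)) = 3 + (106 - (-6 + g)) = 3 + (106 + (6 - g)) = 3 + (112 - g) = 115 - g)
E(A) = -A/30 (E(A) = (2*A)/(-60) = (2*A)*(-1/60) = -A/30)
D((0*5)*5, -49) - E(55) = (115 - 1*(-49)) - (-1)*55/30 = (115 + 49) - 1*(-11/6) = 164 + 11/6 = 995/6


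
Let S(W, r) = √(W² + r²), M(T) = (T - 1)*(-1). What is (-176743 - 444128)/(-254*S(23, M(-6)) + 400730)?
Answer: -124400817915/80273621326 - 1340460489*√2/80273621326 ≈ -1.5733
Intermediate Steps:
M(T) = 1 - T (M(T) = (-1 + T)*(-1) = 1 - T)
(-176743 - 444128)/(-254*S(23, M(-6)) + 400730) = (-176743 - 444128)/(-254*√(23² + (1 - 1*(-6))²) + 400730) = -620871/(-254*√(529 + (1 + 6)²) + 400730) = -620871/(-254*√(529 + 7²) + 400730) = -620871/(-254*√(529 + 49) + 400730) = -620871/(-4318*√2 + 400730) = -620871/(400730 - 4318*√2)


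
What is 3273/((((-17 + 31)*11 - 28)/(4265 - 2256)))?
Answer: 313117/6 ≈ 52186.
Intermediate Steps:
3273/((((-17 + 31)*11 - 28)/(4265 - 2256))) = 3273/(((14*11 - 28)/2009)) = 3273/(((154 - 28)*(1/2009))) = 3273/((126*(1/2009))) = 3273/(18/287) = 3273*(287/18) = 313117/6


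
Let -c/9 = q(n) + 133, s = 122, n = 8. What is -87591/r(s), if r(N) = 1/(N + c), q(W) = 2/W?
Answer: 377429619/4 ≈ 9.4357e+7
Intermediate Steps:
c = -4797/4 (c = -9*(2/8 + 133) = -9*(2*(⅛) + 133) = -9*(¼ + 133) = -9*533/4 = -4797/4 ≈ -1199.3)
r(N) = 1/(-4797/4 + N) (r(N) = 1/(N - 4797/4) = 1/(-4797/4 + N))
-87591/r(s) = -87591/(4/(-4797 + 4*122)) = -87591/(4/(-4797 + 488)) = -87591/(4/(-4309)) = -87591/(4*(-1/4309)) = -87591/(-4/4309) = -87591*(-4309/4) = 377429619/4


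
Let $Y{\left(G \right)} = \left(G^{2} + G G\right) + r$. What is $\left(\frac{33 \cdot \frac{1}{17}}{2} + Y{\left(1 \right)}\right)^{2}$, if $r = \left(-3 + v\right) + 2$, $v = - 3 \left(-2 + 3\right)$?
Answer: $\frac{1225}{1156} \approx 1.0597$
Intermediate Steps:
$v = -3$ ($v = \left(-3\right) 1 = -3$)
$r = -4$ ($r = \left(-3 - 3\right) + 2 = -6 + 2 = -4$)
$Y{\left(G \right)} = -4 + 2 G^{2}$ ($Y{\left(G \right)} = \left(G^{2} + G G\right) - 4 = \left(G^{2} + G^{2}\right) - 4 = 2 G^{2} - 4 = -4 + 2 G^{2}$)
$\left(\frac{33 \cdot \frac{1}{17}}{2} + Y{\left(1 \right)}\right)^{2} = \left(\frac{33 \cdot \frac{1}{17}}{2} - \left(4 - 2 \cdot 1^{2}\right)\right)^{2} = \left(33 \cdot \frac{1}{17} \cdot \frac{1}{2} + \left(-4 + 2 \cdot 1\right)\right)^{2} = \left(\frac{33}{17} \cdot \frac{1}{2} + \left(-4 + 2\right)\right)^{2} = \left(\frac{33}{34} - 2\right)^{2} = \left(- \frac{35}{34}\right)^{2} = \frac{1225}{1156}$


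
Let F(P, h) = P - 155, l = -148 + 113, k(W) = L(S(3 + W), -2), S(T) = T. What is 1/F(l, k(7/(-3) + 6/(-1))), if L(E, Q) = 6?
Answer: -1/190 ≈ -0.0052632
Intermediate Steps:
k(W) = 6
l = -35
F(P, h) = -155 + P
1/F(l, k(7/(-3) + 6/(-1))) = 1/(-155 - 35) = 1/(-190) = -1/190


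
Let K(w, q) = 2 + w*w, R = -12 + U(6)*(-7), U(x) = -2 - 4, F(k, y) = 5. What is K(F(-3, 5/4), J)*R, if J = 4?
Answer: 810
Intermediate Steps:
U(x) = -6
R = 30 (R = -12 - 6*(-7) = -12 + 42 = 30)
K(w, q) = 2 + w**2
K(F(-3, 5/4), J)*R = (2 + 5**2)*30 = (2 + 25)*30 = 27*30 = 810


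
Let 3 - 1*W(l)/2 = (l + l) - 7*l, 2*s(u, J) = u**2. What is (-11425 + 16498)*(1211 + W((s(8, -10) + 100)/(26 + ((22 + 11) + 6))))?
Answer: 81599205/13 ≈ 6.2769e+6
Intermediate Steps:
s(u, J) = u**2/2
W(l) = 6 + 10*l (W(l) = 6 - 2*((l + l) - 7*l) = 6 - 2*(2*l - 7*l) = 6 - (-10)*l = 6 + 10*l)
(-11425 + 16498)*(1211 + W((s(8, -10) + 100)/(26 + ((22 + 11) + 6)))) = (-11425 + 16498)*(1211 + (6 + 10*(((1/2)*8**2 + 100)/(26 + ((22 + 11) + 6))))) = 5073*(1211 + (6 + 10*(((1/2)*64 + 100)/(26 + (33 + 6))))) = 5073*(1211 + (6 + 10*((32 + 100)/(26 + 39)))) = 5073*(1211 + (6 + 10*(132/65))) = 5073*(1211 + (6 + 264/13)) = 5073*(1211 + 342/13) = 5073*(16085/13) = 81599205/13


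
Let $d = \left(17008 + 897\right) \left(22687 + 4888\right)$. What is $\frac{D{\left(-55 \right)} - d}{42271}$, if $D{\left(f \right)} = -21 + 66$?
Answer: $- \frac{493730330}{42271} \approx -11680.0$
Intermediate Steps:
$d = 493730375$ ($d = 17905 \cdot 27575 = 493730375$)
$D{\left(f \right)} = 45$
$\frac{D{\left(-55 \right)} - d}{42271} = \frac{45 - 493730375}{42271} = \left(45 - 493730375\right) \frac{1}{42271} = \left(-493730330\right) \frac{1}{42271} = - \frac{493730330}{42271}$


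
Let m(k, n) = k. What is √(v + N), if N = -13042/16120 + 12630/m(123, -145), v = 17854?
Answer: √490212466796585/165230 ≈ 134.00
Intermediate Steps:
N = 33665239/330460 (N = -13042/16120 + 12630/123 = -13042*1/16120 + 12630*(1/123) = -6521/8060 + 4210/41 = 33665239/330460 ≈ 101.87)
√(v + N) = √(17854 + 33665239/330460) = √(5933698079/330460) = √490212466796585/165230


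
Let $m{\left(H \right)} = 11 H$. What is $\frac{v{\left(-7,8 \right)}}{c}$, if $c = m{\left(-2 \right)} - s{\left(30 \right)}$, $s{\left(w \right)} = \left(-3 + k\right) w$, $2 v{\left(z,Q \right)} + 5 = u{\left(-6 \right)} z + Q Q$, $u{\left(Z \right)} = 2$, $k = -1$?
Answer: $\frac{45}{196} \approx 0.22959$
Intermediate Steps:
$v{\left(z,Q \right)} = - \frac{5}{2} + z + \frac{Q^{2}}{2}$ ($v{\left(z,Q \right)} = - \frac{5}{2} + \frac{2 z + Q Q}{2} = - \frac{5}{2} + \frac{2 z + Q^{2}}{2} = - \frac{5}{2} + \frac{Q^{2} + 2 z}{2} = - \frac{5}{2} + \left(z + \frac{Q^{2}}{2}\right) = - \frac{5}{2} + z + \frac{Q^{2}}{2}$)
$s{\left(w \right)} = - 4 w$ ($s{\left(w \right)} = \left(-3 - 1\right) w = - 4 w$)
$c = 98$ ($c = 11 \left(-2\right) - \left(-4\right) 30 = -22 - -120 = -22 + 120 = 98$)
$\frac{v{\left(-7,8 \right)}}{c} = \frac{- \frac{5}{2} - 7 + \frac{8^{2}}{2}}{98} = \left(- \frac{5}{2} - 7 + \frac{1}{2} \cdot 64\right) \frac{1}{98} = \left(- \frac{5}{2} - 7 + 32\right) \frac{1}{98} = \frac{45}{2} \cdot \frac{1}{98} = \frac{45}{196}$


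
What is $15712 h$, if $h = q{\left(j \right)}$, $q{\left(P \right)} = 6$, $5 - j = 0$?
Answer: $94272$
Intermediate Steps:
$j = 5$ ($j = 5 - 0 = 5 + 0 = 5$)
$h = 6$
$15712 h = 15712 \cdot 6 = 94272$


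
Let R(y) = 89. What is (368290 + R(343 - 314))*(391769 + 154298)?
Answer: 201159615393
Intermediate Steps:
(368290 + R(343 - 314))*(391769 + 154298) = (368290 + 89)*(391769 + 154298) = 368379*546067 = 201159615393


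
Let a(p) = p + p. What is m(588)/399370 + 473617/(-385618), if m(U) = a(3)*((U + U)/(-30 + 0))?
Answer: -473097796609/385010651650 ≈ -1.2288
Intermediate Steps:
a(p) = 2*p
m(U) = -2*U/5 (m(U) = (2*3)*((U + U)/(-30 + 0)) = 6*((2*U)/(-30)) = 6*((2*U)*(-1/30)) = 6*(-U/15) = -2*U/5)
m(588)/399370 + 473617/(-385618) = -⅖*588/399370 + 473617/(-385618) = -1176/5*1/399370 + 473617*(-1/385618) = -588/998425 - 473617/385618 = -473097796609/385010651650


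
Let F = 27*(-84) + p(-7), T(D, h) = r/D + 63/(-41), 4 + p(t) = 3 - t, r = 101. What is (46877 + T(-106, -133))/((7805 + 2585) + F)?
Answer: 203716623/35324288 ≈ 5.7670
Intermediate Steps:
p(t) = -1 - t (p(t) = -4 + (3 - t) = -1 - t)
T(D, h) = -63/41 + 101/D (T(D, h) = 101/D + 63/(-41) = 101/D + 63*(-1/41) = 101/D - 63/41 = -63/41 + 101/D)
F = -2262 (F = 27*(-84) + (-1 - 1*(-7)) = -2268 + (-1 + 7) = -2268 + 6 = -2262)
(46877 + T(-106, -133))/((7805 + 2585) + F) = (46877 + (-63/41 + 101/(-106)))/((7805 + 2585) - 2262) = (46877 + (-63/41 + 101*(-1/106)))/(10390 - 2262) = (46877 + (-63/41 - 101/106))/8128 = (46877 - 10819/4346)*(1/8128) = (203716623/4346)*(1/8128) = 203716623/35324288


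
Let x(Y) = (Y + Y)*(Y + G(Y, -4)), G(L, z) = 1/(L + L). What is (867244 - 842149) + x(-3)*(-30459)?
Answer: -553626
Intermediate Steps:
G(L, z) = 1/(2*L)
x(Y) = 2*Y*(Y + 1/(2*Y)) (x(Y) = (Y + Y)*(Y + 1/(2*Y)) = (2*Y)*(Y + 1/(2*Y)) = 2*Y*(Y + 1/(2*Y)))
(867244 - 842149) + x(-3)*(-30459) = (867244 - 842149) + (1 + 2*(-3)²)*(-30459) = 25095 + (1 + 2*9)*(-30459) = 25095 + (1 + 18)*(-30459) = 25095 + 19*(-30459) = 25095 - 578721 = -553626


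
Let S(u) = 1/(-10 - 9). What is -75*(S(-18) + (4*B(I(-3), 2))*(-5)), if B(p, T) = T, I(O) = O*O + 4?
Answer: 57075/19 ≈ 3003.9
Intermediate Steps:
I(O) = 4 + O² (I(O) = O² + 4 = 4 + O²)
S(u) = -1/19 (S(u) = 1/(-19) = -1/19)
-75*(S(-18) + (4*B(I(-3), 2))*(-5)) = -75*(-1/19 + (4*2)*(-5)) = -75*(-1/19 + 8*(-5)) = -75*(-1/19 - 40) = -75*(-761/19) = 57075/19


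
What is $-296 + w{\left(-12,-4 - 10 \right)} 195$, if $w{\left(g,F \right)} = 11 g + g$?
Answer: $-28376$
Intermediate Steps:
$w{\left(g,F \right)} = 12 g$
$-296 + w{\left(-12,-4 - 10 \right)} 195 = -296 + 12 \left(-12\right) 195 = -296 - 28080 = -28376$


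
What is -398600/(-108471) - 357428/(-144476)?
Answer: 1267877713/206203371 ≈ 6.1487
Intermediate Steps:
-398600/(-108471) - 357428/(-144476) = -398600*(-1/108471) - 357428*(-1/144476) = 398600/108471 + 4703/1901 = 1267877713/206203371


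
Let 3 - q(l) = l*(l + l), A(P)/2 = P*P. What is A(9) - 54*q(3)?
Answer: 972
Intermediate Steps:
A(P) = 2*P**2 (A(P) = 2*(P*P) = 2*P**2)
q(l) = 3 - 2*l**2 (q(l) = 3 - l*(l + l) = 3 - l*2*l = 3 - 2*l**2)
A(9) - 54*q(3) = 2*9**2 - 54*(3 - 2*3**2) = 2*81 - 54*(3 - 2*9) = 162 - 54*(3 - 18) = 162 - 54*(-15) = 162 + 810 = 972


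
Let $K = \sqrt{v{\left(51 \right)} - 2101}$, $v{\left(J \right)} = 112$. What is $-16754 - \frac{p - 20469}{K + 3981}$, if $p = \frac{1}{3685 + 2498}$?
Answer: $\frac{2 \left(- 155384973 \sqrt{221} + 206132579258 i\right)}{18549 \left(\sqrt{221} - 1327 i\right)} \approx -16749.0 - 0.057594 i$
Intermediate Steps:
$p = \frac{1}{6183} \approx 0.00016173$
$K = 3 i \sqrt{221}$ ($K = \sqrt{112 - 2101} = \sqrt{-1989} = 3 i \sqrt{221} \approx 44.598 i$)
$-16754 - \frac{p - 20469}{K + 3981} = -16754 - \frac{\frac{1}{6183} - 20469}{3 i \sqrt{221} + 3981} = -16754 - - \frac{126559826}{6183 \left(3981 + 3 i \sqrt{221}\right)} = -16754 + \frac{126559826}{6183 \left(3981 + 3 i \sqrt{221}\right)}$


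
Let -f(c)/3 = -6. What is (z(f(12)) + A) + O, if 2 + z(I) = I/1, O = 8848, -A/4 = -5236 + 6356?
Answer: 4384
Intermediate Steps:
A = -4480 (A = -4*(-5236 + 6356) = -4*1120 = -4480)
f(c) = 18 (f(c) = -3*(-6) = 18)
z(I) = -2 + I (z(I) = -2 + I/1 = -2 + I*1 = -2 + I)
(z(f(12)) + A) + O = ((-2 + 18) - 4480) + 8848 = (16 - 4480) + 8848 = -4464 + 8848 = 4384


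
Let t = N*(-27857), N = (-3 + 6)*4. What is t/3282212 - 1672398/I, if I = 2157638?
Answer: -110900511528/126461166701 ≈ -0.87695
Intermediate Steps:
N = 12 (N = 3*4 = 12)
t = -334284 (t = 12*(-27857) = -334284)
t/3282212 - 1672398/I = -334284/3282212 - 1672398/2157638 = -334284*1/3282212 - 1672398*1/2157638 = -83571/820553 - 119457/154117 = -110900511528/126461166701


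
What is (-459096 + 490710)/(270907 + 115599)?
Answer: 15807/193253 ≈ 0.081794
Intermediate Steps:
(-459096 + 490710)/(270907 + 115599) = 31614/386506 = 31614*(1/386506) = 15807/193253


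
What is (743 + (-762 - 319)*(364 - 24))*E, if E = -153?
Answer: 56119941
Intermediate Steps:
(743 + (-762 - 319)*(364 - 24))*E = (743 + (-762 - 319)*(364 - 24))*(-153) = (743 - 1081*340)*(-153) = (743 - 367540)*(-153) = -366797*(-153) = 56119941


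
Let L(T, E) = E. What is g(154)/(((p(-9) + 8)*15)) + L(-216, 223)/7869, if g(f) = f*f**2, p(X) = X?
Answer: -9579887357/39345 ≈ -2.4348e+5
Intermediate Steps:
g(f) = f**3
g(154)/(((p(-9) + 8)*15)) + L(-216, 223)/7869 = 154**3/(((-9 + 8)*15)) + 223/7869 = 3652264/((-1*15)) + 223*(1/7869) = 3652264/(-15) + 223/7869 = 3652264*(-1/15) + 223/7869 = -3652264/15 + 223/7869 = -9579887357/39345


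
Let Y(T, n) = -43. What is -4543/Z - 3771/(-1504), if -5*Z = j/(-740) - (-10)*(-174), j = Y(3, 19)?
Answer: -346195067/32821792 ≈ -10.548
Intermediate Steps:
j = -43
Z = 1287557/3700 (Z = -(-43/(-740) - (-10)*(-174))/5 = -(-43*(-1/740) - 1*1740)/5 = -(43/740 - 1740)/5 = -⅕*(-1287557/740) = 1287557/3700 ≈ 347.99)
-4543/Z - 3771/(-1504) = -4543/1287557/3700 - 3771/(-1504) = -4543*3700/1287557 - 3771*(-1/1504) = -284900/21823 + 3771/1504 = -346195067/32821792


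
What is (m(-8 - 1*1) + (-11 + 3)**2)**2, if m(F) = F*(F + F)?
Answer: 51076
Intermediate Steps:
m(F) = 2*F**2 (m(F) = F*(2*F) = 2*F**2)
(m(-8 - 1*1) + (-11 + 3)**2)**2 = (2*(-8 - 1*1)**2 + (-11 + 3)**2)**2 = (2*(-8 - 1)**2 + (-8)**2)**2 = (2*(-9)**2 + 64)**2 = (2*81 + 64)**2 = (162 + 64)**2 = 226**2 = 51076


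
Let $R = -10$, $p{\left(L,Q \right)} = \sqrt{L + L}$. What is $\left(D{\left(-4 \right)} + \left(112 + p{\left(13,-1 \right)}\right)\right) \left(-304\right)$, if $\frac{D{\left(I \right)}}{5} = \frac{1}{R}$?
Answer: $-33896 - 304 \sqrt{26} \approx -35446.0$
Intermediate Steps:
$p{\left(L,Q \right)} = \sqrt{2} \sqrt{L}$ ($p{\left(L,Q \right)} = \sqrt{2 L} = \sqrt{2} \sqrt{L}$)
$D{\left(I \right)} = - \frac{1}{2}$ ($D{\left(I \right)} = \frac{5}{-10} = 5 \left(- \frac{1}{10}\right) = - \frac{1}{2}$)
$\left(D{\left(-4 \right)} + \left(112 + p{\left(13,-1 \right)}\right)\right) \left(-304\right) = \left(- \frac{1}{2} + \left(112 + \sqrt{2} \sqrt{13}\right)\right) \left(-304\right) = \left(- \frac{1}{2} + \left(112 + \sqrt{26}\right)\right) \left(-304\right) = \left(\frac{223}{2} + \sqrt{26}\right) \left(-304\right) = -33896 - 304 \sqrt{26}$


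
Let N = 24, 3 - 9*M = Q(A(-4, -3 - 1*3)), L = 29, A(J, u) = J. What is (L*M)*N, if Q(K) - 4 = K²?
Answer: -3944/3 ≈ -1314.7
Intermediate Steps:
Q(K) = 4 + K²
M = -17/9 (M = ⅓ - (4 + (-4)²)/9 = ⅓ - (4 + 16)/9 = ⅓ - ⅑*20 = ⅓ - 20/9 = -17/9 ≈ -1.8889)
(L*M)*N = (29*(-17/9))*24 = -493/9*24 = -3944/3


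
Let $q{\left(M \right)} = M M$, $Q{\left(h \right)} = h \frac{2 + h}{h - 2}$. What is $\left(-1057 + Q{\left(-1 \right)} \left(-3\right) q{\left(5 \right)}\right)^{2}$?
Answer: $1170724$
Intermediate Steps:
$Q{\left(h \right)} = \frac{h \left(2 + h\right)}{-2 + h}$ ($Q{\left(h \right)} = h \frac{2 + h}{-2 + h} = \frac{h \left(2 + h\right)}{-2 + h}$)
$q{\left(M \right)} = M^{2}$
$\left(-1057 + Q{\left(-1 \right)} \left(-3\right) q{\left(5 \right)}\right)^{2} = \left(-1057 + - \frac{2 - 1}{-2 - 1} \left(-3\right) 5^{2}\right)^{2} = \left(-1057 + \left(-1\right) \frac{1}{-3} \cdot 1 \left(-3\right) 25\right)^{2} = \left(-1057 + \left(-1\right) \left(- \frac{1}{3}\right) 1 \left(-3\right) 25\right)^{2} = \left(-1057 + \frac{1}{3} \left(-3\right) 25\right)^{2} = \left(-1057 - 25\right)^{2} = \left(-1082\right)^{2} = 1170724$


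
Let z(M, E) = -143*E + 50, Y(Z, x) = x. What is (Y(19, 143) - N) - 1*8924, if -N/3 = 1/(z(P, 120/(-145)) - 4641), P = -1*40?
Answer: -1138957254/129707 ≈ -8781.0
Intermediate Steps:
P = -40
z(M, E) = 50 - 143*E
N = 87/129707 (N = -3/((50 - 17160/(-145)) - 4641) = -3/((50 - 17160*(-1)/145) - 4641) = -3/((50 - 143*(-24/29)) - 4641) = -3/((50 + 3432/29) - 4641) = -3/(4882/29 - 4641) = -3/(-129707/29) = -3*(-29/129707) = 87/129707 ≈ 0.00067074)
(Y(19, 143) - N) - 1*8924 = (143 - 1*87/129707) - 1*8924 = (143 - 87/129707) - 8924 = 18548014/129707 - 8924 = -1138957254/129707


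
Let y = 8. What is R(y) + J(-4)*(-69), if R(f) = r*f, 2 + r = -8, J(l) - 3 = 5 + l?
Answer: -356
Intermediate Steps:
J(l) = 8 + l (J(l) = 3 + (5 + l) = 8 + l)
r = -10 (r = -2 - 8 = -10)
R(f) = -10*f
R(y) + J(-4)*(-69) = -10*8 + (8 - 4)*(-69) = -80 + 4*(-69) = -80 - 276 = -356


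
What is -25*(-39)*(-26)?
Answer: -25350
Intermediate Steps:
-25*(-39)*(-26) = 975*(-26) = -25350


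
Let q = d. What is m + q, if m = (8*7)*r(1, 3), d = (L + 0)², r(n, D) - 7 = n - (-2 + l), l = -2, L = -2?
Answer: 676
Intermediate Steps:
r(n, D) = 11 + n (r(n, D) = 7 + (n - (-2 - 2)) = 7 + (n - 1*(-4)) = 7 + (n + 4) = 7 + (4 + n) = 11 + n)
d = 4 (d = (-2 + 0)² = (-2)² = 4)
q = 4
m = 672 (m = (8*7)*(11 + 1) = 56*12 = 672)
m + q = 672 + 4 = 676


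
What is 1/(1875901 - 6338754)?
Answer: -1/4462853 ≈ -2.2407e-7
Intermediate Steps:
1/(1875901 - 6338754) = 1/(-4462853) = -1/4462853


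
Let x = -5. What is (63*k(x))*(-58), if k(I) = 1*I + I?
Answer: 36540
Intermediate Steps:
k(I) = 2*I (k(I) = I + I = 2*I)
(63*k(x))*(-58) = (63*(2*(-5)))*(-58) = (63*(-10))*(-58) = -630*(-58) = 36540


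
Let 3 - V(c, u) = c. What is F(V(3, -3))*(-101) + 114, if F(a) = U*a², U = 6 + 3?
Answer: 114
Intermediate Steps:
V(c, u) = 3 - c
U = 9
F(a) = 9*a²
F(V(3, -3))*(-101) + 114 = (9*(3 - 1*3)²)*(-101) + 114 = (9*(3 - 3)²)*(-101) + 114 = (9*0²)*(-101) + 114 = (9*0)*(-101) + 114 = 0*(-101) + 114 = 0 + 114 = 114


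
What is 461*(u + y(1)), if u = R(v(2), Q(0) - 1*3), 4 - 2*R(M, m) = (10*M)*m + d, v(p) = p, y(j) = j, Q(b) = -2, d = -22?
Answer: 29504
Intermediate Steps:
R(M, m) = 13 - 5*M*m (R(M, m) = 2 - ((10*M)*m - 22)/2 = 2 - (10*M*m - 22)/2 = 2 - (-22 + 10*M*m)/2 = 2 + (11 - 5*M*m) = 13 - 5*M*m)
u = 63 (u = 13 - 5*2*(-2 - 1*3) = 13 - 5*2*(-2 - 3) = 13 - 5*2*(-5) = 13 + 50 = 63)
461*(u + y(1)) = 461*(63 + 1) = 461*64 = 29504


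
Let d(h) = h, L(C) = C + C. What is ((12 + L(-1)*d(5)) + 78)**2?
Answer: 6400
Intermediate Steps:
L(C) = 2*C
((12 + L(-1)*d(5)) + 78)**2 = ((12 + (2*(-1))*5) + 78)**2 = ((12 - 2*5) + 78)**2 = ((12 - 10) + 78)**2 = (2 + 78)**2 = 80**2 = 6400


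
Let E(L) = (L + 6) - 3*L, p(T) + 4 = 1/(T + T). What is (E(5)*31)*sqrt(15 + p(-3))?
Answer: -62*sqrt(390)/3 ≈ -408.13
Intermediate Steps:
p(T) = -4 + 1/(2*T) (p(T) = -4 + 1/(T + T) = -4 + 1/(2*T))
E(L) = 6 - 2*L (E(L) = (6 + L) - 3*L = 6 - 2*L)
(E(5)*31)*sqrt(15 + p(-3)) = ((6 - 2*5)*31)*sqrt(15 + (-4 + (1/2)/(-3))) = ((6 - 10)*31)*sqrt(15 + (-4 + (1/2)*(-1/3))) = (-4*31)*sqrt(15 + (-4 - 1/6)) = -124*sqrt(15 - 25/6) = -62*sqrt(390)/3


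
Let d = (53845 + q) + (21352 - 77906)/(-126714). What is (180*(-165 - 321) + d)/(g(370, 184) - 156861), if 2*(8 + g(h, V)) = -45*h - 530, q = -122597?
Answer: 9898362547/10482985863 ≈ 0.94423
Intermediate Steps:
g(h, V) = -273 - 45*h/2 (g(h, V) = -8 + (-45*h - 530)/2 = -8 + (-530 - 45*h)/2 = -8 + (-265 - 45*h/2) = -273 - 45*h/2)
d = -4355892187/63357 (d = (53845 - 122597) + (21352 - 77906)/(-126714) = -68752 - 56554*(-1/126714) = -68752 + 28277/63357 = -4355892187/63357 ≈ -68752.)
(180*(-165 - 321) + d)/(g(370, 184) - 156861) = (180*(-165 - 321) - 4355892187/63357)/((-273 - 45/2*370) - 156861) = (180*(-486) - 4355892187/63357)/((-273 - 8325) - 156861) = (-87480 - 4355892187/63357)/(-8598 - 156861) = -9898362547/63357/(-165459) = -9898362547/63357*(-1/165459) = 9898362547/10482985863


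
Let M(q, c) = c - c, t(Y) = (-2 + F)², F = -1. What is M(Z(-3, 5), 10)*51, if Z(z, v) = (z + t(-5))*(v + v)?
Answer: 0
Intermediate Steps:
t(Y) = 9 (t(Y) = (-2 - 1)² = (-3)² = 9)
Z(z, v) = 2*v*(9 + z) (Z(z, v) = (z + 9)*(v + v) = (9 + z)*(2*v) = 2*v*(9 + z))
M(q, c) = 0
M(Z(-3, 5), 10)*51 = 0*51 = 0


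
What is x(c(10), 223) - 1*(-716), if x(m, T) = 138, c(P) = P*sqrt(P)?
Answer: 854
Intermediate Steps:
c(P) = P**(3/2)
x(c(10), 223) - 1*(-716) = 138 - 1*(-716) = 138 + 716 = 854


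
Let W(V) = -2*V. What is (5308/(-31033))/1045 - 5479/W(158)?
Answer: 177679470987/10247717260 ≈ 17.338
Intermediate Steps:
(5308/(-31033))/1045 - 5479/W(158) = (5308/(-31033))/1045 - 5479/((-2*158)) = (5308*(-1/31033))*(1/1045) - 5479/(-316) = -5308/31033*1/1045 - 5479*(-1/316) = -5308/32429485 + 5479/316 = 177679470987/10247717260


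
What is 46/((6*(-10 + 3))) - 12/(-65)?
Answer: -1243/1365 ≈ -0.91062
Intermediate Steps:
46/((6*(-10 + 3))) - 12/(-65) = 46/((6*(-7))) - 12*(-1/65) = 46/(-42) + 12/65 = 46*(-1/42) + 12/65 = -23/21 + 12/65 = -1243/1365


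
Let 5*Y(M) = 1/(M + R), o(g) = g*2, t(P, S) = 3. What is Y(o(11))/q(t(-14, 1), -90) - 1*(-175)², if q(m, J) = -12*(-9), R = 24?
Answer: -760724999/24840 ≈ -30625.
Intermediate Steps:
o(g) = 2*g
q(m, J) = 108
Y(M) = 1/(5*(24 + M)) (Y(M) = 1/(5*(M + 24)) = 1/(5*(24 + M)))
Y(o(11))/q(t(-14, 1), -90) - 1*(-175)² = (1/(5*(24 + 2*11)))/108 - 1*(-175)² = (1/(5*(24 + 22)))*(1/108) - 1*30625 = ((⅕)/46)*(1/108) - 30625 = ((⅕)*(1/46))*(1/108) - 30625 = (1/230)*(1/108) - 30625 = 1/24840 - 30625 = -760724999/24840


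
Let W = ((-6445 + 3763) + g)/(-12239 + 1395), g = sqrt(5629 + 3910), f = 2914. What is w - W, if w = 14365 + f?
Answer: 93685397/5422 + sqrt(9539)/10844 ≈ 17279.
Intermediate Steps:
g = sqrt(9539) ≈ 97.668
w = 17279 (w = 14365 + 2914 = 17279)
W = 1341/5422 - sqrt(9539)/10844 (W = ((-6445 + 3763) + sqrt(9539))/(-12239 + 1395) = (-2682 + sqrt(9539))/(-10844) = (-2682 + sqrt(9539))*(-1/10844) = 1341/5422 - sqrt(9539)/10844 ≈ 0.23832)
w - W = 17279 - (1341/5422 - sqrt(9539)/10844) = 17279 + (-1341/5422 + sqrt(9539)/10844) = 93685397/5422 + sqrt(9539)/10844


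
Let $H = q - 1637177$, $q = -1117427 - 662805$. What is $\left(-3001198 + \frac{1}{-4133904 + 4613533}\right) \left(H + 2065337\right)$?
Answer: $\frac{1946255718406310952}{479629} \approx 4.0578 \cdot 10^{12}$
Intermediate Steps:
$q = -1780232$ ($q = -1117427 - 662805 = -1780232$)
$H = -3417409$ ($H = -1780232 - 1637177 = -3417409$)
$\left(-3001198 + \frac{1}{-4133904 + 4613533}\right) \left(H + 2065337\right) = \left(-3001198 + \frac{1}{-4133904 + 4613533}\right) \left(-3417409 + 2065337\right) = \left(-3001198 + \frac{1}{479629}\right) \left(-1352072\right) = \left(- \frac{1439461595541}{479629}\right) \left(-1352072\right) = \frac{1946255718406310952}{479629}$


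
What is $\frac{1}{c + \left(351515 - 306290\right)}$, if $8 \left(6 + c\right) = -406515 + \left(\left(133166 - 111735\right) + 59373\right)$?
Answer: $\frac{8}{36041} \approx 0.00022197$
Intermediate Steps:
$c = - \frac{325759}{8}$ ($c = -6 + \frac{-406515 + \left(\left(133166 - 111735\right) + 59373\right)}{8} = -6 + \frac{-406515 + \left(21431 + 59373\right)}{8} = -6 + \frac{-406515 + 80804}{8} = -6 + \frac{1}{8} \left(-325711\right) = -6 - \frac{325711}{8} = - \frac{325759}{8} \approx -40720.0$)
$\frac{1}{c + \left(351515 - 306290\right)} = \frac{1}{- \frac{325759}{8} + \left(351515 - 306290\right)} = \frac{1}{- \frac{325759}{8} + 45225} = \frac{1}{\frac{36041}{8}} = \frac{8}{36041}$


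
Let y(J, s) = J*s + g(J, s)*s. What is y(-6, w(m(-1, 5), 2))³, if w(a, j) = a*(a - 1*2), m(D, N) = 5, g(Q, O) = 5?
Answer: -3375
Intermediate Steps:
w(a, j) = a*(-2 + a) (w(a, j) = a*(a - 2) = a*(-2 + a))
y(J, s) = 5*s + J*s (y(J, s) = J*s + 5*s = 5*s + J*s)
y(-6, w(m(-1, 5), 2))³ = ((5*(-2 + 5))*(5 - 6))³ = ((5*3)*(-1))³ = (15*(-1))³ = (-15)³ = -3375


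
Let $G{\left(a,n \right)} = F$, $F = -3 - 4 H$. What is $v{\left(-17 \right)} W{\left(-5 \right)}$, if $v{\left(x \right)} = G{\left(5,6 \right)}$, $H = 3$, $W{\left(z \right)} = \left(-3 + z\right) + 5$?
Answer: $45$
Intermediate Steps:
$W{\left(z \right)} = 2 + z$
$F = -15$ ($F = -3 - 12 = -15$)
$G{\left(a,n \right)} = -15$
$v{\left(x \right)} = -15$
$v{\left(-17 \right)} W{\left(-5 \right)} = - 15 \left(2 - 5\right) = \left(-15\right) \left(-3\right) = 45$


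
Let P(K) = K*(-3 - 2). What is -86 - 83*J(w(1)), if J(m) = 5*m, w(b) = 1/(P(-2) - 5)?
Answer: -169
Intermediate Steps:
P(K) = -5*K (P(K) = K*(-5) = -5*K)
w(b) = ⅕ (w(b) = 1/(-5*(-2) - 5) = 1/(10 - 5) = 1/5 = ⅕)
-86 - 83*J(w(1)) = -86 - 415/5 = -86 - 83*1 = -86 - 83 = -169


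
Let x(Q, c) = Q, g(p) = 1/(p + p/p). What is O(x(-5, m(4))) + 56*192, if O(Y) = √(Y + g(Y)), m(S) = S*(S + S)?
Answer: 10752 + I*√21/2 ≈ 10752.0 + 2.2913*I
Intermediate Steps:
m(S) = 2*S² (m(S) = S*(2*S) = 2*S²)
g(p) = 1/(1 + p) (g(p) = 1/(p + 1) = 1/(1 + p))
O(Y) = √(Y + 1/(1 + Y))
O(x(-5, m(4))) + 56*192 = √((1 - 5*(1 - 5))/(1 - 5)) + 56*192 = √((1 - 5*(-4))/(-4)) + 10752 = √(-(1 + 20)/4) + 10752 = √(-¼*21) + 10752 = √(-21/4) + 10752 = I*√21/2 + 10752 = 10752 + I*√21/2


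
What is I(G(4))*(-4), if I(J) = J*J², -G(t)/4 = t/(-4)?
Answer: -256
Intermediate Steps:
G(t) = t (G(t) = -4*t/(-4) = -4*t*(-1)/4 = -(-1)*t = t)
I(J) = J³
I(G(4))*(-4) = 4³*(-4) = 64*(-4) = -256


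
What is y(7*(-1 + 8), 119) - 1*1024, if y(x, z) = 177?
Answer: -847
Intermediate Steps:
y(7*(-1 + 8), 119) - 1*1024 = 177 - 1*1024 = 177 - 1024 = -847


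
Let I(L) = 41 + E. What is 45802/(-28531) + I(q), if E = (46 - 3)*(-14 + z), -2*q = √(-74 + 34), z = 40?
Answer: 33021627/28531 ≈ 1157.4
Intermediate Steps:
q = -I*√10 (q = -√(-74 + 34)/2 = -I*√10 ≈ -3.1623*I)
E = 1118 (E = (46 - 3)*(-14 + 40) = 43*26 = 1118)
I(L) = 1159 (I(L) = 41 + 1118 = 1159)
45802/(-28531) + I(q) = 45802/(-28531) + 1159 = 45802*(-1/28531) + 1159 = -45802/28531 + 1159 = 33021627/28531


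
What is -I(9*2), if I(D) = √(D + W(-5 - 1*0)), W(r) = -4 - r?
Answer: -√19 ≈ -4.3589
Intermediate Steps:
I(D) = √(1 + D) (I(D) = √(D + (-4 - (-5 - 1*0))) = √(D + (-4 - (-5 + 0))) = √(D + (-4 - 1*(-5))) = √(D + (-4 + 5)) = √(D + 1) = √(1 + D))
-I(9*2) = -√(1 + 9*2) = -√(1 + 18) = -√19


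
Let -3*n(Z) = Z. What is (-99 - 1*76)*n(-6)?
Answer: -350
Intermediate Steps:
n(Z) = -Z/3
(-99 - 1*76)*n(-6) = (-99 - 1*76)*(-1/3*(-6)) = (-99 - 76)*2 = -175*2 = -350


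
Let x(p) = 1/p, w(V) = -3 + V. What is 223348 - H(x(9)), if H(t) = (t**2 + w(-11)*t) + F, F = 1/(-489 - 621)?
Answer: 6693785837/29970 ≈ 2.2335e+5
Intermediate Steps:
F = -1/1110 (F = 1/(-1110) = -1/1110 ≈ -0.00090090)
H(t) = -1/1110 + t**2 - 14*t (H(t) = (t**2 + (-3 - 11)*t) - 1/1110 = (t**2 - 14*t) - 1/1110 = -1/1110 + t**2 - 14*t)
223348 - H(x(9)) = 223348 - (-1/1110 + (1/9)**2 - 14/9) = 223348 - (-1/1110 + (1/9)**2 - 14*1/9) = 223348 - (-1/1110 + 1/81 - 14/9) = 223348 - 1*(-46277/29970) = 223348 + 46277/29970 = 6693785837/29970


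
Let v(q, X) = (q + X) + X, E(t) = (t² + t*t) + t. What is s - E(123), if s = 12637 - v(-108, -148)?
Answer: -17340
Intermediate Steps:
E(t) = t + 2*t² (E(t) = (t² + t²) + t = 2*t² + t = t + 2*t²)
v(q, X) = q + 2*X (v(q, X) = (X + q) + X = q + 2*X)
s = 13041 (s = 12637 - (-108 + 2*(-148)) = 12637 - (-108 - 296) = 12637 - 1*(-404) = 12637 + 404 = 13041)
s - E(123) = 13041 - 123*(1 + 2*123) = 13041 - 123*(1 + 246) = 13041 - 123*247 = 13041 - 1*30381 = 13041 - 30381 = -17340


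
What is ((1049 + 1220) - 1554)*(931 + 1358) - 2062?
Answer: 1634573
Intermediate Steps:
((1049 + 1220) - 1554)*(931 + 1358) - 2062 = (2269 - 1554)*2289 - 2062 = 715*2289 - 2062 = 1636635 - 2062 = 1634573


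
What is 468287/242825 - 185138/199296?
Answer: 24185795551/24197025600 ≈ 0.99954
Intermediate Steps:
468287/242825 - 185138/199296 = 468287*(1/242825) - 185138*1/199296 = 468287/242825 - 92569/99648 = 24185795551/24197025600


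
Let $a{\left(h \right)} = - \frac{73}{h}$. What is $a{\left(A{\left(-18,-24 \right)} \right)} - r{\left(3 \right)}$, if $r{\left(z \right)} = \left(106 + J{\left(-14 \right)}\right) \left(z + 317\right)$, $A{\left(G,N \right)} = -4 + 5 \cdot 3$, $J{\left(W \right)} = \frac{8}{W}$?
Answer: $- \frac{2598271}{77} \approx -33744.0$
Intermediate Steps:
$A{\left(G,N \right)} = 11$ ($A{\left(G,N \right)} = -4 + 15 = 11$)
$r{\left(z \right)} = \frac{233946}{7} + \frac{738 z}{7}$ ($r{\left(z \right)} = \left(106 + \frac{8}{-14}\right) \left(z + 317\right) = \left(106 + 8 \left(- \frac{1}{14}\right)\right) \left(317 + z\right) = \left(106 - \frac{4}{7}\right) \left(317 + z\right) = \frac{738 \left(317 + z\right)}{7} = \frac{233946}{7} + \frac{738 z}{7}$)
$a{\left(A{\left(-18,-24 \right)} \right)} - r{\left(3 \right)} = - \frac{73}{11} - \left(\frac{233946}{7} + \frac{738}{7} \cdot 3\right) = \left(-73\right) \frac{1}{11} - \left(\frac{233946}{7} + \frac{2214}{7}\right) = - \frac{73}{11} - \frac{236160}{7} = - \frac{2598271}{77}$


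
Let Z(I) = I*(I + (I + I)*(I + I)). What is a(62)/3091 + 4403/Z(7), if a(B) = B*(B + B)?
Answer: 3504903/627473 ≈ 5.5857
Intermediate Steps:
Z(I) = I*(I + 4*I²) (Z(I) = I*(I + (2*I)*(2*I)) = I*(I + 4*I²))
a(B) = 2*B² (a(B) = B*(2*B) = 2*B²)
a(62)/3091 + 4403/Z(7) = (2*62²)/3091 + 4403/((7²*(1 + 4*7))) = (2*3844)*(1/3091) + 4403/((49*(1 + 28))) = 7688*(1/3091) + 4403/((49*29)) = 7688/3091 + 4403/1421 = 7688/3091 + 4403*(1/1421) = 7688/3091 + 629/203 = 3504903/627473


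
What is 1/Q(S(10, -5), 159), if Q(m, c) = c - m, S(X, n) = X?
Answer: 1/149 ≈ 0.0067114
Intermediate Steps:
1/Q(S(10, -5), 159) = 1/(159 - 1*10) = 1/(159 - 10) = 1/149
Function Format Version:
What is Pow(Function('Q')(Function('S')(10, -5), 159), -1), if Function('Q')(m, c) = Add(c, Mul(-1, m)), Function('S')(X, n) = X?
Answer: Rational(1, 149) ≈ 0.0067114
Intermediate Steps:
Pow(Function('Q')(Function('S')(10, -5), 159), -1) = Pow(Add(159, Mul(-1, 10)), -1) = Pow(Add(159, -10), -1) = Pow(149, -1) = Rational(1, 149)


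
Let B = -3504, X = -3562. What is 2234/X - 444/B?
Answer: -260267/520052 ≈ -0.50046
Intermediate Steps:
2234/X - 444/B = 2234/(-3562) - 444/(-3504) = 2234*(-1/3562) - 444*(-1/3504) = -1117/1781 + 37/292 = -260267/520052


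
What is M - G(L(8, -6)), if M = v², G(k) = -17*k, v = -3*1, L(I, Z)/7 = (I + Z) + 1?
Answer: 366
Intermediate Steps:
L(I, Z) = 7 + 7*I + 7*Z (L(I, Z) = 7*((I + Z) + 1) = 7*(1 + I + Z) = 7 + 7*I + 7*Z)
v = -3
M = 9 (M = (-3)² = 9)
M - G(L(8, -6)) = 9 - (-17)*(7 + 7*8 + 7*(-6)) = 9 - (-17)*(7 + 56 - 42) = 9 - (-17)*21 = 9 - 1*(-357) = 9 + 357 = 366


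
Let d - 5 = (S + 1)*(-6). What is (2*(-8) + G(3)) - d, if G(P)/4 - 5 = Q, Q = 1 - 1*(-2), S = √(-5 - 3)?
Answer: 17 + 12*I*√2 ≈ 17.0 + 16.971*I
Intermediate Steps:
S = 2*I*√2 (S = √(-8) = 2*I*√2 ≈ 2.8284*I)
Q = 3 (Q = 1 + 2 = 3)
G(P) = 32 (G(P) = 20 + 4*3 = 20 + 12 = 32)
d = -1 - 12*I*√2 (d = 5 + (2*I*√2 + 1)*(-6) = 5 + (1 + 2*I*√2)*(-6) = 5 + (-6 - 12*I*√2) = -1 - 12*I*√2 ≈ -1.0 - 16.971*I)
(2*(-8) + G(3)) - d = (2*(-8) + 32) - (-1 - 12*I*√2) = (-16 + 32) + (1 + 12*I*√2) = 16 + (1 + 12*I*√2) = 17 + 12*I*√2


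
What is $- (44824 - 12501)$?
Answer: $-32323$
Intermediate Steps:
$- (44824 - 12501) = \left(-1\right) 32323 = -32323$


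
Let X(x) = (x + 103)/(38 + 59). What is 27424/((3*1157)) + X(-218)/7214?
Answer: 19189764227/2428860018 ≈ 7.9007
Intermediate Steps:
X(x) = 103/97 + x/97 (X(x) = (103 + x)/97 = (103 + x)*(1/97) = 103/97 + x/97)
27424/((3*1157)) + X(-218)/7214 = 27424/((3*1157)) + (103/97 + (1/97)*(-218))/7214 = 27424/3471 + (103/97 - 218/97)*(1/7214) = 27424*(1/3471) - 115/97*1/7214 = 27424/3471 - 115/699758 = 19189764227/2428860018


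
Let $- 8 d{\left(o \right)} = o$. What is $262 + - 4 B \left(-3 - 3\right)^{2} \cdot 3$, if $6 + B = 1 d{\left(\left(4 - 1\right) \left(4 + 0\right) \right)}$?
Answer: $3502$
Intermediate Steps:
$d{\left(o \right)} = - \frac{o}{8}$
$B = - \frac{15}{2}$ ($B = -6 + 1 \left(- \frac{\left(4 - 1\right) \left(4 + 0\right)}{8}\right) = -6 + 1 \left(- \frac{3 \cdot 4}{8}\right) = -6 + 1 \left(\left(- \frac{1}{8}\right) 12\right) = -6 + 1 \left(- \frac{3}{2}\right) = -6 - \frac{3}{2} = - \frac{15}{2} \approx -7.5$)
$262 + - 4 B \left(-3 - 3\right)^{2} \cdot 3 = 262 + \left(-4\right) \left(- \frac{15}{2}\right) \left(-3 - 3\right)^{2} \cdot 3 = 262 + 30 \left(-6\right)^{2} \cdot 3 = 262 + 30 \cdot 36 \cdot 3 = 262 + 1080 \cdot 3 = 262 + 3240 = 3502$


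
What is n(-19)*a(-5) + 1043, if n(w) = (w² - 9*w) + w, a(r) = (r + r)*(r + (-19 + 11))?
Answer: 67733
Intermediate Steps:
a(r) = 2*r*(-8 + r) (a(r) = (2*r)*(r - 8) = (2*r)*(-8 + r) = 2*r*(-8 + r))
n(w) = w² - 8*w
n(-19)*a(-5) + 1043 = (-19*(-8 - 19))*(2*(-5)*(-8 - 5)) + 1043 = (-19*(-27))*(2*(-5)*(-13)) + 1043 = 513*130 + 1043 = 66690 + 1043 = 67733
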